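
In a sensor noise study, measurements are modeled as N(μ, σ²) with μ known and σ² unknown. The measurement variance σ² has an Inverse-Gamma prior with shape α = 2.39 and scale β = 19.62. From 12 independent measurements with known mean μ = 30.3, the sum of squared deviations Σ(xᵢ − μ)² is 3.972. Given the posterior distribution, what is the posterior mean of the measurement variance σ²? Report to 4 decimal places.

With known mean μ and an Inverse-Gamma(α, β) prior on σ², the Normal likelihood is conjugate: posterior is Inv-Gamma(α + n/2, β + Σ(xᵢ−μ)²/2).
Posterior: Inv-Gamma(2.39 + 12/2, 19.62 + 3.972/2) = Inv-Gamma(8.39, 21.6060).
E[σ²|data] = β/(α−1) = 21.6060/7.39 = 2.9237.

2.9237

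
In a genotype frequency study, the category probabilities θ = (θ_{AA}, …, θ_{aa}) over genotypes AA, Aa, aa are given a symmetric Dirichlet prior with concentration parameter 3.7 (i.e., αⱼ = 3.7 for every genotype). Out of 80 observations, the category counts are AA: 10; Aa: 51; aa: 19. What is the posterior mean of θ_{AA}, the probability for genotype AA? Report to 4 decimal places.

0.1504

The Dirichlet prior is conjugate to the Multinomial likelihood: each posterior αⱼ = prior αⱼ + observed count nⱼ.
Posterior concentration: (13.7, 54.7, 22.7), total = 91.1.
E[θ_{AA}|data] = α_{AA}/Σα = 13.7/91.1 = 0.1504.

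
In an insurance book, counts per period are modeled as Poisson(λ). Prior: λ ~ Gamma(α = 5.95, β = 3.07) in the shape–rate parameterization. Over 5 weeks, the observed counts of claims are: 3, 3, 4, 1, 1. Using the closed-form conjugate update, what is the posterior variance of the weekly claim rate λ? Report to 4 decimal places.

With a Gamma(shape α, rate β) prior, the Poisson likelihood is conjugate: the posterior is Gamma(α + ΣXᵢ, β + n).
Sum of counts S = 12 over n = 5 weeks.
Posterior: Gamma(α+S, β+n) = Gamma(5.95+12, 3.07+5) = Gamma(17.95, 8.07).
Var = α/β² = 17.95/8.07² = 0.2756.

0.2756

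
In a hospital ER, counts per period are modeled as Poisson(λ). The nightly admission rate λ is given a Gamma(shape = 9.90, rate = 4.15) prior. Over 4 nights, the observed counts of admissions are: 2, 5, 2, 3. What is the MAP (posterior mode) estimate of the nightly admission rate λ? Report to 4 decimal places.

With a Gamma(shape α, rate β) prior, the Poisson likelihood is conjugate: the posterior is Gamma(α + ΣXᵢ, β + n).
Sum of counts S = 12 over n = 4 nights.
Posterior: Gamma(α+S, β+n) = Gamma(9.90+12, 4.15+4) = Gamma(21.90, 8.15).
Mode of Gamma(α,β) for α≥1 is (α−1)/β = 20.90/8.15 = 2.5644.

2.5644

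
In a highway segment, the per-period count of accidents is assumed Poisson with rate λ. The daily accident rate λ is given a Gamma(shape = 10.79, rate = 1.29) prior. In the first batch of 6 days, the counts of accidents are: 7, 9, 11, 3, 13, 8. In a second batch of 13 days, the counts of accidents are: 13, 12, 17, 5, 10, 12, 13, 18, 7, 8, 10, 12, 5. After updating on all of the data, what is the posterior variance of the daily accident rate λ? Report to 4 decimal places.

0.4950

With a Gamma(shape α, rate β) prior, the Poisson likelihood is conjugate: the posterior is Gamma(α + ΣXᵢ, β + n).
Batch 1: sum of counts S = 51 over n = 6 days.
After batch 1: Gamma(α+S, β+n) = Gamma(10.79+51, 1.29+6) = Gamma(61.79, 7.29).
Batch 2: sum of counts S = 142 over n = 13 days.
After batch 2: Gamma(α+S, β+n) = Gamma(61.79+142, 7.29+13) = Gamma(203.79, 20.29).
Var = α/β² = 203.79/20.29² = 0.4950.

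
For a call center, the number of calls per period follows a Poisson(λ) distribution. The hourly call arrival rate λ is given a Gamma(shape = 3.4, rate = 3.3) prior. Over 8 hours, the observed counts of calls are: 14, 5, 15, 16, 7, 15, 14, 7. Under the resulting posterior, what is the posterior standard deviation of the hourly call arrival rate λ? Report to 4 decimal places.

0.8689

With a Gamma(shape α, rate β) prior, the Poisson likelihood is conjugate: the posterior is Gamma(α + ΣXᵢ, β + n).
Sum of counts S = 93 over n = 8 hours.
Posterior: Gamma(α+S, β+n) = Gamma(3.4+93, 3.3+8) = Gamma(96.4, 11.3).
SD = √α/β = √96.4/11.3 = 0.8689.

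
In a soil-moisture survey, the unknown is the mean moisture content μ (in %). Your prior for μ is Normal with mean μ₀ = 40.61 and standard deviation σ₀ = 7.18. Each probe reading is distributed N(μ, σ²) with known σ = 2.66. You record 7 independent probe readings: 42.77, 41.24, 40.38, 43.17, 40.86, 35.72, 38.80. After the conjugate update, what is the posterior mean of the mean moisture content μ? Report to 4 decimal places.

40.4237

For Normal data with known variance σ², a Normal(μ₀, σ₀²) prior on μ is conjugate. Posterior precision = 1/σ₀² + n/σ²; posterior mean is the precision-weighted average of μ₀ and x̄.
Σxᵢ = 42.77 + 41.24 + 40.38 + 43.17 + 40.86 + 35.72 + 38.80 = 282.94, so n·x̄ = 282.94.
σ₀² = 7.18² = 51.5524, σ² = 2.66² = 7.0756; σ² + n·σ₀² = 7.0756 + 7·51.5524 = 367.9424.
Posterior mean = (μ₀/σ₀² + n·x̄/σ²)/(1/σ₀² + n/σ²) = (σ²·μ₀ + σ₀²·n·x̄)/(σ² + n·σ₀²) = (7.0756·40.61 + 51.5524·282.94)/367.9424 = 14873.576172/367.9424 = 40.4237.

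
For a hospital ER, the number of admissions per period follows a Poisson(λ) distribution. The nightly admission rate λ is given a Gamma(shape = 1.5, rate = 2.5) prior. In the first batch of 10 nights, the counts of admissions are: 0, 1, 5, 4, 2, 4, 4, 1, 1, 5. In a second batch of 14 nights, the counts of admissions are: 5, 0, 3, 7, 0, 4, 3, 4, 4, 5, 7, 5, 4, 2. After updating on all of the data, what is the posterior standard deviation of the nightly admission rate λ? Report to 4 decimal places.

With a Gamma(shape α, rate β) prior, the Poisson likelihood is conjugate: the posterior is Gamma(α + ΣXᵢ, β + n).
Batch 1: sum of counts S = 27 over n = 10 nights.
After batch 1: Gamma(α+S, β+n) = Gamma(1.5+27, 2.5+10) = Gamma(28.5, 12.5).
Batch 2: sum of counts S = 53 over n = 14 nights.
After batch 2: Gamma(α+S, β+n) = Gamma(28.5+53, 12.5+14) = Gamma(81.5, 26.5).
SD = √α/β = √81.5/26.5 = 0.3407.

0.3407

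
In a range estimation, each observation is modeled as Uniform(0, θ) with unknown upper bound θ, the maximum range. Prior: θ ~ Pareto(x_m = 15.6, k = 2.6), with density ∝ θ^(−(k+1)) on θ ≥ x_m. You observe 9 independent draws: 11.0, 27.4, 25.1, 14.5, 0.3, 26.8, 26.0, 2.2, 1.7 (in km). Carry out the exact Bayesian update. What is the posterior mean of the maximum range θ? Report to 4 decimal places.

A Pareto(scale x_m, shape k) prior on the upper bound θ of Uniform(0, θ) is conjugate: posterior is Pareto(max(x_m, max xᵢ), k + n).
Sample maximum = 27.4; prior scale x_m = 15.6 → posterior scale = max = 27.4.
Posterior shape = 2.6 + 9 = 11.6.
E[θ|data] = k·x_m/(k−1) = 11.6·27.4/10.6 = 29.9849.

29.9849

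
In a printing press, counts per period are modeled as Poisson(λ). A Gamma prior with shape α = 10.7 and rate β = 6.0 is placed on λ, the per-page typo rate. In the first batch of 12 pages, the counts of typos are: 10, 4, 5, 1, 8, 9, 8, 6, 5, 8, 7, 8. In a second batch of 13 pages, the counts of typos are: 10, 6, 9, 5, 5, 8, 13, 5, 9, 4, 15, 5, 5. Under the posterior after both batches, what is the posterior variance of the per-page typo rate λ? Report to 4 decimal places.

0.1964

With a Gamma(shape α, rate β) prior, the Poisson likelihood is conjugate: the posterior is Gamma(α + ΣXᵢ, β + n).
Batch 1: sum of counts S = 79 over n = 12 pages.
After batch 1: Gamma(α+S, β+n) = Gamma(10.7+79, 6.0+12) = Gamma(89.7, 18.0).
Batch 2: sum of counts S = 99 over n = 13 pages.
After batch 2: Gamma(α+S, β+n) = Gamma(89.7+99, 18.0+13) = Gamma(188.7, 31.0).
Var = α/β² = 188.7/31.0² = 0.1964.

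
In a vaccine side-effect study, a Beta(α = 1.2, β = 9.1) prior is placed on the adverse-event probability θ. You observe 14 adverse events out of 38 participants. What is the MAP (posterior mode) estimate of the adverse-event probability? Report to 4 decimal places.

The Beta prior is conjugate to a Binomial/Bernoulli likelihood; the update adds successes to α and failures to β.
Posterior: Beta(α+k, β+n−k) = Beta(1.2+14, 9.1+24) = Beta(15.2, 33.1).
Mode of Beta(a,b) for a,b>1 is (a−1)/(a+b−2) = 14.2/46.3 = 0.3067.

0.3067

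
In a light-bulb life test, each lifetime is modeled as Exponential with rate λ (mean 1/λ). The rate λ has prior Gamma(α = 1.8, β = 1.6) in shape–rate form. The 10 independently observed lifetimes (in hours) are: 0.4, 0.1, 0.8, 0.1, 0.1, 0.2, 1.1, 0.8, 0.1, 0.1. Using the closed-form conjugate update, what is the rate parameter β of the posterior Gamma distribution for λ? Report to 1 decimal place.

5.4

With a Gamma(shape α, rate β) prior on the exponential rate λ, the posterior after n observations with total T = Σxᵢ is Gamma(α+n, β+T).
Sum of observations T = 3.8 hours; n = 10.
Posterior: Gamma(1.8+10, 1.6+3.8) = Gamma(11.8, 5.4).
Posterior β = 5.4.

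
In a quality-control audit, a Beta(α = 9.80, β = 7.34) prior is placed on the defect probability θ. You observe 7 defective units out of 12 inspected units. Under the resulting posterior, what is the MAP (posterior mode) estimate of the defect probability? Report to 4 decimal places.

0.5822

The Beta prior is conjugate to a Binomial/Bernoulli likelihood; the update adds successes to α and failures to β.
Posterior: Beta(α+k, β+n−k) = Beta(9.80+7, 7.34+5) = Beta(16.80, 12.34).
Mode of Beta(a,b) for a,b>1 is (a−1)/(a+b−2) = 15.80/27.14 = 0.5822.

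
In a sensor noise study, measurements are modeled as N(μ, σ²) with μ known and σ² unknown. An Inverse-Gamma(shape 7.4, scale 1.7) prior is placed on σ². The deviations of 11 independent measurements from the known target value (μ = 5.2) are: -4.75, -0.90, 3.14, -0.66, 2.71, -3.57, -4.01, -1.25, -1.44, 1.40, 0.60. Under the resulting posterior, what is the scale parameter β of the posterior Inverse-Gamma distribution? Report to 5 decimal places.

With known mean μ and an Inverse-Gamma(α, β) prior on σ², the Normal likelihood is conjugate: posterior is Inv-Gamma(α + n/2, β + Σ(xᵢ−μ)²/2).
Σ(xᵢ−μ)² = (-4.75)² + (-0.90)² + (3.14)² + (-0.66)² + (2.71)² + (-3.57)² + (-4.01)² + (-1.25)² + (-1.44)² + (1.40)² + (0.60)² = 75.7929.
Posterior: Inv-Gamma(7.4 + 11/2, 1.7 + 75.7929/2) = Inv-Gamma(12.90, 39.59645).
Posterior β = 39.59645.

39.59645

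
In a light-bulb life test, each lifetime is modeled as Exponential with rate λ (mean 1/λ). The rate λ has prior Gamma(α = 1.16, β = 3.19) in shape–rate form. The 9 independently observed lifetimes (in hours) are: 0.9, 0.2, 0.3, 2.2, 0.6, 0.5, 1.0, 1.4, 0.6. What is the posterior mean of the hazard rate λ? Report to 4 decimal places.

0.9330

With a Gamma(shape α, rate β) prior on the exponential rate λ, the posterior after n observations with total T = Σxᵢ is Gamma(α+n, β+T).
Sum of observations T = 7.7 hours; n = 9.
Posterior: Gamma(1.16+9, 3.19+7.7) = Gamma(10.16, 10.89).
Posterior mean of λ = α/β = 10.16/10.89 = 0.9330.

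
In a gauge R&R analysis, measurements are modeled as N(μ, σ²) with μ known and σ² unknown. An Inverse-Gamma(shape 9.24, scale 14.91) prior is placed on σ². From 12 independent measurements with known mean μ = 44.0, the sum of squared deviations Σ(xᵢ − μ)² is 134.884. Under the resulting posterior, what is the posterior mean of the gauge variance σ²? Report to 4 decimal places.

With known mean μ and an Inverse-Gamma(α, β) prior on σ², the Normal likelihood is conjugate: posterior is Inv-Gamma(α + n/2, β + Σ(xᵢ−μ)²/2).
Posterior: Inv-Gamma(9.24 + 12/2, 14.91 + 134.884/2) = Inv-Gamma(15.24, 82.3520).
E[σ²|data] = β/(α−1) = 82.3520/14.24 = 5.7831.

5.7831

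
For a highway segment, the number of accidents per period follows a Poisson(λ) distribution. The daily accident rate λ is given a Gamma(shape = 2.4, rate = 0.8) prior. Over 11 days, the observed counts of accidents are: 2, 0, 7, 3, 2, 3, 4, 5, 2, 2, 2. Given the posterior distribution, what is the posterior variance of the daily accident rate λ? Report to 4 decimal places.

0.2471

With a Gamma(shape α, rate β) prior, the Poisson likelihood is conjugate: the posterior is Gamma(α + ΣXᵢ, β + n).
Sum of counts S = 32 over n = 11 days.
Posterior: Gamma(α+S, β+n) = Gamma(2.4+32, 0.8+11) = Gamma(34.4, 11.8).
Var = α/β² = 34.4/11.8² = 0.2471.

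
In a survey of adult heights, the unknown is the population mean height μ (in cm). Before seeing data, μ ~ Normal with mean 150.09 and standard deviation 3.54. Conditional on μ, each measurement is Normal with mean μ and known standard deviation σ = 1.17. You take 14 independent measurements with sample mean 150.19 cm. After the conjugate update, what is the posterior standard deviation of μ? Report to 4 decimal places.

0.3115

For Normal data with known variance σ², a Normal(μ₀, σ₀²) prior on μ is conjugate. Posterior precision = 1/σ₀² + n/σ²; posterior mean is the precision-weighted average of μ₀ and x̄.
σ₀² = 3.54² = 12.5316, σ² = 1.17² = 1.3689; σ² + n·σ₀² = 1.3689 + 14·12.5316 = 176.8113.
Posterior precision = 1/σ₀² + n/σ² = 1/12.5316 + 14/1.3689 = (σ² + n·σ₀²)/(σ₀²σ²) = 176.8113/(12.5316·1.3689); posterior variance σₙ² = σ₀²σ²/(σ² + n·σ₀²) = 12.5316·1.3689/176.8113 = 0.097022.
Posterior SD = √σₙ² = √(12.5316·1.3689/176.8113) = 0.3115.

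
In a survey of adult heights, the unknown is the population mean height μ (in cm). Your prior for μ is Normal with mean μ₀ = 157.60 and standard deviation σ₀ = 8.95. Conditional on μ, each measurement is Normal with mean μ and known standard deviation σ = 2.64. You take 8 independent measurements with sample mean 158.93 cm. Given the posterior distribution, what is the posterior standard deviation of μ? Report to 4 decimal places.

0.9283

For Normal data with known variance σ², a Normal(μ₀, σ₀²) prior on μ is conjugate. Posterior precision = 1/σ₀² + n/σ²; posterior mean is the precision-weighted average of μ₀ and x̄.
σ₀² = 8.95² = 80.1025, σ² = 2.64² = 6.9696; σ² + n·σ₀² = 6.9696 + 8·80.1025 = 647.7896.
Posterior precision = 1/σ₀² + n/σ² = 1/80.1025 + 8/6.9696 = (σ² + n·σ₀²)/(σ₀²σ²) = 647.7896/(80.1025·6.9696); posterior variance σₙ² = σ₀²σ²/(σ² + n·σ₀²) = 80.1025·6.9696/647.7896 = 0.861827.
Posterior SD = √σₙ² = √(80.1025·6.9696/647.7896) = 0.9283.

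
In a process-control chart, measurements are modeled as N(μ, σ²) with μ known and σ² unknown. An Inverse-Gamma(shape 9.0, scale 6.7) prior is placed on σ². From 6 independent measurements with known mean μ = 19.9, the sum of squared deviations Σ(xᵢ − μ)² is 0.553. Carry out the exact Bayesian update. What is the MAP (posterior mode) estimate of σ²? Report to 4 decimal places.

With known mean μ and an Inverse-Gamma(α, β) prior on σ², the Normal likelihood is conjugate: posterior is Inv-Gamma(α + n/2, β + Σ(xᵢ−μ)²/2).
Posterior: Inv-Gamma(9.0 + 6/2, 6.7 + 0.553/2) = Inv-Gamma(12.00, 6.9765).
Mode = β/(α+1) = 6.9765/13.00 = 0.5367.

0.5367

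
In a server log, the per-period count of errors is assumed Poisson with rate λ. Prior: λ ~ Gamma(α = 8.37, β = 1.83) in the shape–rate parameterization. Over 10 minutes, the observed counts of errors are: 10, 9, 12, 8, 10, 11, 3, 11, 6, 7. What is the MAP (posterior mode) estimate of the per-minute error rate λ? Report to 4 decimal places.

7.9772

With a Gamma(shape α, rate β) prior, the Poisson likelihood is conjugate: the posterior is Gamma(α + ΣXᵢ, β + n).
Sum of counts S = 87 over n = 10 minutes.
Posterior: Gamma(α+S, β+n) = Gamma(8.37+87, 1.83+10) = Gamma(95.37, 11.83).
Mode of Gamma(α,β) for α≥1 is (α−1)/β = 94.37/11.83 = 7.9772.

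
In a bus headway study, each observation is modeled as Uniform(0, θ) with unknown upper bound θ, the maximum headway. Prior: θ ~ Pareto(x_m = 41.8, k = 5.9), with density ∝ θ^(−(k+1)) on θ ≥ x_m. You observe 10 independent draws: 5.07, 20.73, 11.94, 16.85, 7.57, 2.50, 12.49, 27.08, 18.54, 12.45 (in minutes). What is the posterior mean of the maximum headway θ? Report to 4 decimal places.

A Pareto(scale x_m, shape k) prior on the upper bound θ of Uniform(0, θ) is conjugate: posterior is Pareto(max(x_m, max xᵢ), k + n).
Sample maximum = 27.08; prior scale x_m = 41.8 → posterior scale = max = 41.80.
Posterior shape = 5.9 + 10 = 15.9.
E[θ|data] = k·x_m/(k−1) = 15.9·41.80/14.9 = 44.6054.

44.6054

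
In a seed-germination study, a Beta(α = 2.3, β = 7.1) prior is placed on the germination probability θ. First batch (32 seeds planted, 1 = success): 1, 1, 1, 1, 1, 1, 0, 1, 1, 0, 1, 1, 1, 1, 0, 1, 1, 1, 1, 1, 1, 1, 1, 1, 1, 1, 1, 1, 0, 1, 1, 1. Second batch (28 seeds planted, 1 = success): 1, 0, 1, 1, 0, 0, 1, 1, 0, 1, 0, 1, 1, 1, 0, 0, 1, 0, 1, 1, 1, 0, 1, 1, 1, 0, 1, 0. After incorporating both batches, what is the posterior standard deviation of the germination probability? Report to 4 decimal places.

The Beta prior is conjugate to a Binomial/Bernoulli likelihood; the update adds successes to α and failures to β.
After batch 1: Beta(2.3+28, 7.1+4) = Beta(30.3, 11.1).
After batch 2: Beta(30.3+17, 11.1+11) = Beta(47.3, 22.1).
Var = αβ/((α+β)²(α+β+1)) = 47.3·22.1/(69.4²·70.4) = 0.00308292; SD = √0.00308292 = 0.0555.

0.0555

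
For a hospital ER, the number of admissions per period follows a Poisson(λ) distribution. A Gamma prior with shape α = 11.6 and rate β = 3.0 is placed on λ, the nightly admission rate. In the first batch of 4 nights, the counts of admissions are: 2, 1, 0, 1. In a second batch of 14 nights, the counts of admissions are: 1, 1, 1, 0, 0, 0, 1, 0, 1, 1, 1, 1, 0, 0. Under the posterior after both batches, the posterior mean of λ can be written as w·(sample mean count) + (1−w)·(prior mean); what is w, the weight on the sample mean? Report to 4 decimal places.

0.8571

With a Gamma(shape α, rate β) prior, the Poisson likelihood is conjugate: the posterior is Gamma(α + ΣXᵢ, β + n).
Total number of nights: n = 4 + 14 = 18.
Posterior mean = (α₀+S)/(β₀+n) = [n/(β₀+n)]·(S/n) + [β₀/(β₀+n)]·(α₀/β₀), so only n and β₀ enter the weight.
Weight on data w = n/(β₀+n) = 18/(3.0+18) = 18/21.0 = 0.8571.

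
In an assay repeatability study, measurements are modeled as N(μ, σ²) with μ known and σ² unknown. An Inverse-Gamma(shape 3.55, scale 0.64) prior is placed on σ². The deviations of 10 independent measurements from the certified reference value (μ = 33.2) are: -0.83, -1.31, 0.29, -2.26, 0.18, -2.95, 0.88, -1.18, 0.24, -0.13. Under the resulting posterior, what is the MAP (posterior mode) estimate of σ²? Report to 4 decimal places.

With known mean μ and an Inverse-Gamma(α, β) prior on σ², the Normal likelihood is conjugate: posterior is Inv-Gamma(α + n/2, β + Σ(xᵢ−μ)²/2).
Σ(xᵢ−μ)² = (-0.83)² + (-1.31)² + (0.29)² + (-2.26)² + (0.18)² + (-2.95)² + (0.88)² + (-1.18)² + (0.24)² + (-0.13)² = 18.5729.
Posterior: Inv-Gamma(3.55 + 10/2, 0.64 + 18.5729/2) = Inv-Gamma(8.55, 9.92645).
Mode = β/(α+1) = 9.92645/9.55 = 1.0394.

1.0394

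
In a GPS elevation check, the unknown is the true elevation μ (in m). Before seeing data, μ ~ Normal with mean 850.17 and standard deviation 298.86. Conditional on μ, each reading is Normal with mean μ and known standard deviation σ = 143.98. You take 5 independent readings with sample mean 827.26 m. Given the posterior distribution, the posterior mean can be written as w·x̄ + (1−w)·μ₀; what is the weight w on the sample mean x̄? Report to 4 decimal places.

0.9556

For Normal data with known variance σ², a Normal(μ₀, σ₀²) prior on μ is conjugate. Posterior precision = 1/σ₀² + n/σ²; posterior mean is the precision-weighted average of μ₀ and x̄.
σ₀² = 298.86² = 89317.2996, σ² = 143.98² = 20730.2404. Prior precision 1/σ₀² = 1/89317.2996; data precision n/σ² = 5/20730.2404.
w = (n/σ²)/(1/σ₀² + n/σ²) = n·σ₀²/(σ² + n·σ₀²) = 5·89317.2996/(20730.2404 + 5·89317.2996) = 446586.498/467316.7384 = 0.9556.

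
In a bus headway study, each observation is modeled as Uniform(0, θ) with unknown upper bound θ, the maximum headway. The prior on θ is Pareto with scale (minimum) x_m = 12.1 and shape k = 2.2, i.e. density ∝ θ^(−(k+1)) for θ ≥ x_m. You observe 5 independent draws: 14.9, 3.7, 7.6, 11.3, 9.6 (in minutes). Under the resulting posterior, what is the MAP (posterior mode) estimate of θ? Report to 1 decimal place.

A Pareto(scale x_m, shape k) prior on the upper bound θ of Uniform(0, θ) is conjugate: posterior is Pareto(max(x_m, max xᵢ), k + n).
Sample maximum = 14.9; prior scale x_m = 12.1 → posterior scale = max = 14.9.
Posterior shape = 2.2 + 5 = 7.2.
The Pareto density is decreasing on [x_m, ∞), so the mode is x_m = 14.9.

14.9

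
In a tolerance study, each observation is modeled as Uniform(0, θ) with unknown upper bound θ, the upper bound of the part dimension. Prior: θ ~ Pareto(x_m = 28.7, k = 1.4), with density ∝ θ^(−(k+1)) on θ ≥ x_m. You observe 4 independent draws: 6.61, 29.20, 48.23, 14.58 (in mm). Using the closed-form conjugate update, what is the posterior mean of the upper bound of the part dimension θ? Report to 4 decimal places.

59.1914

A Pareto(scale x_m, shape k) prior on the upper bound θ of Uniform(0, θ) is conjugate: posterior is Pareto(max(x_m, max xᵢ), k + n).
Sample maximum = 48.23; prior scale x_m = 28.7 → posterior scale = max = 48.23.
Posterior shape = 1.4 + 4 = 5.4.
E[θ|data] = k·x_m/(k−1) = 5.4·48.23/4.4 = 59.1914.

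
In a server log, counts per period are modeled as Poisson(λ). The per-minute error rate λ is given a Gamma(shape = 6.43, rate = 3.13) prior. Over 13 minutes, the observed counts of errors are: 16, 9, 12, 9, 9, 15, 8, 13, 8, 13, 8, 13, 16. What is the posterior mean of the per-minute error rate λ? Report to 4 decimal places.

9.6361

With a Gamma(shape α, rate β) prior, the Poisson likelihood is conjugate: the posterior is Gamma(α + ΣXᵢ, β + n).
Sum of counts S = 149 over n = 13 minutes.
Posterior: Gamma(α+S, β+n) = Gamma(6.43+149, 3.13+13) = Gamma(155.43, 16.13).
Posterior mean = α/β = 155.43/16.13 = 9.6361.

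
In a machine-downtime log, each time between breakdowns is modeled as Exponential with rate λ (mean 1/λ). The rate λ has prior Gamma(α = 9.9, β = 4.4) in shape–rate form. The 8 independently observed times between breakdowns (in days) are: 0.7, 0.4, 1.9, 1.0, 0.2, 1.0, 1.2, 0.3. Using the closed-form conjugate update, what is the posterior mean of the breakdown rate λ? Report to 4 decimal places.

With a Gamma(shape α, rate β) prior on the exponential rate λ, the posterior after n observations with total T = Σxᵢ is Gamma(α+n, β+T).
Sum of observations T = 6.7 days; n = 8.
Posterior: Gamma(9.9+8, 4.4+6.7) = Gamma(17.9, 11.1).
Posterior mean of λ = α/β = 17.9/11.1 = 1.6126.

1.6126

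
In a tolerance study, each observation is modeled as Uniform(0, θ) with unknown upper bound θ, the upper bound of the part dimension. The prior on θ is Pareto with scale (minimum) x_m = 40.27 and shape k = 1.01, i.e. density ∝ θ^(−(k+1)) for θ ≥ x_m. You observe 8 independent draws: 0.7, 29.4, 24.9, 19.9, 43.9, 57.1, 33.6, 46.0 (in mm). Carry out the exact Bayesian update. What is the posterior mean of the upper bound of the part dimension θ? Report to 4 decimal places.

A Pareto(scale x_m, shape k) prior on the upper bound θ of Uniform(0, θ) is conjugate: posterior is Pareto(max(x_m, max xᵢ), k + n).
Sample maximum = 57.1; prior scale x_m = 40.27 → posterior scale = max = 57.10.
Posterior shape = 1.01 + 8 = 9.01.
E[θ|data] = k·x_m/(k−1) = 9.01·57.10/8.01 = 64.2286.

64.2286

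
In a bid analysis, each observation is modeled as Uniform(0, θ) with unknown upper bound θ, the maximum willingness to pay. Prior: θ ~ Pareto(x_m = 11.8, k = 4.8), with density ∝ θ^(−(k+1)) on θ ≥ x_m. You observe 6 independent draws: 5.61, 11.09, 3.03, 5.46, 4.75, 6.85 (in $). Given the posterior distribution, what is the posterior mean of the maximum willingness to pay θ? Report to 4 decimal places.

A Pareto(scale x_m, shape k) prior on the upper bound θ of Uniform(0, θ) is conjugate: posterior is Pareto(max(x_m, max xᵢ), k + n).
Sample maximum = 11.09; prior scale x_m = 11.8 → posterior scale = max = 11.80.
Posterior shape = 4.8 + 6 = 10.8.
E[θ|data] = k·x_m/(k−1) = 10.8·11.80/9.8 = 13.0041.

13.0041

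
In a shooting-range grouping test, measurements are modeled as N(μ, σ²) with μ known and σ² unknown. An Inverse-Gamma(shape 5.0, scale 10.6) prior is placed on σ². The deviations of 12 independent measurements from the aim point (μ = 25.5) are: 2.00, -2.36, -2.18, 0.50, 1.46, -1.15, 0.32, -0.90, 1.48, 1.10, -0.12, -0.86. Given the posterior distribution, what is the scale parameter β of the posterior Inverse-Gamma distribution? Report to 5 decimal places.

With known mean μ and an Inverse-Gamma(α, β) prior on σ², the Normal likelihood is conjugate: posterior is Inv-Gamma(α + n/2, β + Σ(xᵢ−μ)²/2).
Σ(xᵢ−μ)² = (2.00)² + (-2.36)² + (-2.18)² + (0.50)² + (1.46)² + (-1.15)² + (0.32)² + (-0.90)² + (1.48)² + (1.10)² + (-0.12)² + (-0.86)² = 23.0929.
Posterior: Inv-Gamma(5.0 + 12/2, 10.6 + 23.0929/2) = Inv-Gamma(11.00, 22.14645).
Posterior β = 22.14645.

22.14645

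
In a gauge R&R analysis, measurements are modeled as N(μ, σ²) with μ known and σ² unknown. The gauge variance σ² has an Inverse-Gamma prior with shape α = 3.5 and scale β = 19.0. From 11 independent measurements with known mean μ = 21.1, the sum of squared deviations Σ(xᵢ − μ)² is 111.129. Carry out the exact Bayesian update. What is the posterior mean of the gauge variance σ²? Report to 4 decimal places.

9.3206

With known mean μ and an Inverse-Gamma(α, β) prior on σ², the Normal likelihood is conjugate: posterior is Inv-Gamma(α + n/2, β + Σ(xᵢ−μ)²/2).
Posterior: Inv-Gamma(3.5 + 11/2, 19.0 + 111.129/2) = Inv-Gamma(9.00, 74.5645).
E[σ²|data] = β/(α−1) = 74.5645/8.00 = 9.3206.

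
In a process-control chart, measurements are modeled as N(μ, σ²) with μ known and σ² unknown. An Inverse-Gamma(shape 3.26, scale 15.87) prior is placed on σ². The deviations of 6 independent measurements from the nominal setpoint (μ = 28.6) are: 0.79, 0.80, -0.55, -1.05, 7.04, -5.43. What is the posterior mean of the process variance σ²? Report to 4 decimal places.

With known mean μ and an Inverse-Gamma(α, β) prior on σ², the Normal likelihood is conjugate: posterior is Inv-Gamma(α + n/2, β + Σ(xᵢ−μ)²/2).
Σ(xᵢ−μ)² = (0.79)² + (0.80)² + (-0.55)² + (-1.05)² + (7.04)² + (-5.43)² = 81.7156.
Posterior: Inv-Gamma(3.26 + 6/2, 15.87 + 81.7156/2) = Inv-Gamma(6.26, 56.72780).
E[σ²|data] = β/(α−1) = 56.72780/5.26 = 10.7848.

10.7848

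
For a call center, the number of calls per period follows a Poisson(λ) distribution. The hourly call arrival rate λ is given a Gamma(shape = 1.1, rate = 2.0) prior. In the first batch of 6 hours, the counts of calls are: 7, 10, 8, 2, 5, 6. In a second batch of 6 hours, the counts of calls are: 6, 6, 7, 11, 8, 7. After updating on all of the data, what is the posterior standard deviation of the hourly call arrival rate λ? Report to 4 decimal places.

With a Gamma(shape α, rate β) prior, the Poisson likelihood is conjugate: the posterior is Gamma(α + ΣXᵢ, β + n).
Batch 1: sum of counts S = 38 over n = 6 hours.
After batch 1: Gamma(α+S, β+n) = Gamma(1.1+38, 2.0+6) = Gamma(39.1, 8.0).
Batch 2: sum of counts S = 45 over n = 6 hours.
After batch 2: Gamma(α+S, β+n) = Gamma(39.1+45, 8.0+6) = Gamma(84.1, 14.0).
SD = √α/β = √84.1/14.0 = 0.6550.

0.6550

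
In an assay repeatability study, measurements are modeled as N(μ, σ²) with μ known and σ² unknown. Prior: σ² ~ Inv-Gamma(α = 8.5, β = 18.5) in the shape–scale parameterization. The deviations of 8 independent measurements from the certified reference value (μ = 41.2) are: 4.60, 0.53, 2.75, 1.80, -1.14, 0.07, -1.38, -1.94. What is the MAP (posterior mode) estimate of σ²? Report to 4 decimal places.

2.8228

With known mean μ and an Inverse-Gamma(α, β) prior on σ², the Normal likelihood is conjugate: posterior is Inv-Gamma(α + n/2, β + Σ(xᵢ−μ)²/2).
Σ(xᵢ−μ)² = (4.60)² + (0.53)² + (2.75)² + (1.80)² + (-1.14)² + (0.07)² + (-1.38)² + (-1.94)² = 39.2159.
Posterior: Inv-Gamma(8.5 + 8/2, 18.5 + 39.2159/2) = Inv-Gamma(12.50, 38.10795).
Mode = β/(α+1) = 38.10795/13.50 = 2.8228.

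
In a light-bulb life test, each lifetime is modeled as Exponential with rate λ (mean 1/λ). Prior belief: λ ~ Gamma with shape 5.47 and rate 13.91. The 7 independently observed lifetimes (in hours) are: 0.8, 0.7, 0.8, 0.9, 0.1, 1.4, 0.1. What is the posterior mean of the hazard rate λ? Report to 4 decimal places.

With a Gamma(shape α, rate β) prior on the exponential rate λ, the posterior after n observations with total T = Σxᵢ is Gamma(α+n, β+T).
Sum of observations T = 4.8 hours; n = 7.
Posterior: Gamma(5.47+7, 13.91+4.8) = Gamma(12.47, 18.71).
Posterior mean of λ = α/β = 12.47/18.71 = 0.6665.

0.6665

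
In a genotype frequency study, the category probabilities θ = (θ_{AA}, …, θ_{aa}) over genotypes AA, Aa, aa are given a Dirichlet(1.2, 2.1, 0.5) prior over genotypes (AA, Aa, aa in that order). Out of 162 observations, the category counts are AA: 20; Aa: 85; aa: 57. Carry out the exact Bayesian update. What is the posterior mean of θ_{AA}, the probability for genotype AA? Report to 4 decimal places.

The Dirichlet prior is conjugate to the Multinomial likelihood: each posterior αⱼ = prior αⱼ + observed count nⱼ.
Posterior concentration: (21.2, 87.1, 57.5), total = 165.8.
E[θ_{AA}|data] = α_{AA}/Σα = 21.2/165.8 = 0.1279.

0.1279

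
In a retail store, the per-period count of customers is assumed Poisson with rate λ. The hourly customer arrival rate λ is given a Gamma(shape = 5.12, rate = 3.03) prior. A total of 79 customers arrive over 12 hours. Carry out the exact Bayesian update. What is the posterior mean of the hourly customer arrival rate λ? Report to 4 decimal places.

With a Gamma(shape α, rate β) prior, the Poisson likelihood is conjugate: the posterior is Gamma(α + ΣXᵢ, β + n).
Posterior: Gamma(α+S, β+n) = Gamma(5.12+79, 3.03+12) = Gamma(84.12, 15.03).
Posterior mean = α/β = 84.12/15.03 = 5.5968.

5.5968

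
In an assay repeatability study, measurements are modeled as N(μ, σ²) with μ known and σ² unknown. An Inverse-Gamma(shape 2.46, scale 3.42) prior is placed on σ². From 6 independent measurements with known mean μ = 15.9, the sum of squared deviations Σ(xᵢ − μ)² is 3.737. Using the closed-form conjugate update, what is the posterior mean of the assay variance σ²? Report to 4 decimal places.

With known mean μ and an Inverse-Gamma(α, β) prior on σ², the Normal likelihood is conjugate: posterior is Inv-Gamma(α + n/2, β + Σ(xᵢ−μ)²/2).
Posterior: Inv-Gamma(2.46 + 6/2, 3.42 + 3.737/2) = Inv-Gamma(5.46, 5.2885).
E[σ²|data] = β/(α−1) = 5.2885/4.46 = 1.1858.

1.1858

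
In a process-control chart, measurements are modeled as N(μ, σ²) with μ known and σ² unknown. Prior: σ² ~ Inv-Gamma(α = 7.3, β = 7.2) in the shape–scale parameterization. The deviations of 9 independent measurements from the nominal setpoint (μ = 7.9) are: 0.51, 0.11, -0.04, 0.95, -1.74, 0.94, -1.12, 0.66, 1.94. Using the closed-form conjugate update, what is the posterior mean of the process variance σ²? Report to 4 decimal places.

With known mean μ and an Inverse-Gamma(α, β) prior on σ², the Normal likelihood is conjugate: posterior is Inv-Gamma(α + n/2, β + Σ(xᵢ−μ)²/2).
Σ(xᵢ−μ)² = (0.51)² + (0.11)² + (-0.04)² + (0.95)² + (-1.74)² + (0.94)² + (-1.12)² + (0.66)² + (1.94)² = 10.5411.
Posterior: Inv-Gamma(7.3 + 9/2, 7.2 + 10.5411/2) = Inv-Gamma(11.80, 12.47055).
E[σ²|data] = β/(α−1) = 12.47055/10.80 = 1.1547.

1.1547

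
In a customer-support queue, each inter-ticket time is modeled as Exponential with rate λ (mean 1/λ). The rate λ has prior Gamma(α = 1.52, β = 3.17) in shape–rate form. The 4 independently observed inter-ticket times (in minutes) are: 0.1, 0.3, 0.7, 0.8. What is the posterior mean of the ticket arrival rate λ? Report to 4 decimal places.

With a Gamma(shape α, rate β) prior on the exponential rate λ, the posterior after n observations with total T = Σxᵢ is Gamma(α+n, β+T).
Sum of observations T = 1.9 minutes; n = 4.
Posterior: Gamma(1.52+4, 3.17+1.9) = Gamma(5.52, 5.07).
Posterior mean of λ = α/β = 5.52/5.07 = 1.0888.

1.0888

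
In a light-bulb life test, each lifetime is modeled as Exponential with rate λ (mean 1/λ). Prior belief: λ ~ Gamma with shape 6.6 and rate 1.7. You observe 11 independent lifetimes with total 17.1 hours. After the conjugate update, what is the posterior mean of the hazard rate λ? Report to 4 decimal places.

With a Gamma(shape α, rate β) prior on the exponential rate λ, the posterior after n observations with total T = Σxᵢ is Gamma(α+n, β+T).
Posterior: Gamma(6.6+11, 1.7+17.1) = Gamma(17.6, 18.8).
Posterior mean of λ = α/β = 17.6/18.8 = 0.9362.

0.9362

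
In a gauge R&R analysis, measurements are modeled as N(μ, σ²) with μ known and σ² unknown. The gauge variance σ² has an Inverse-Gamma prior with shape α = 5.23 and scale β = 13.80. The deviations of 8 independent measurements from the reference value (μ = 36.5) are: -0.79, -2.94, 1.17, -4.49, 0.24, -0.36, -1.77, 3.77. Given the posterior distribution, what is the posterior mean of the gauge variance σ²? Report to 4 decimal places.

4.6130

With known mean μ and an Inverse-Gamma(α, β) prior on σ², the Normal likelihood is conjugate: posterior is Inv-Gamma(α + n/2, β + Σ(xᵢ−μ)²/2).
Σ(xᵢ−μ)² = (-0.79)² + (-2.94)² + (1.17)² + (-4.49)² + (0.24)² + (-0.36)² + (-1.77)² + (3.77)² = 48.3297.
Posterior: Inv-Gamma(5.23 + 8/2, 13.80 + 48.3297/2) = Inv-Gamma(9.23, 37.96485).
E[σ²|data] = β/(α−1) = 37.96485/8.23 = 4.6130.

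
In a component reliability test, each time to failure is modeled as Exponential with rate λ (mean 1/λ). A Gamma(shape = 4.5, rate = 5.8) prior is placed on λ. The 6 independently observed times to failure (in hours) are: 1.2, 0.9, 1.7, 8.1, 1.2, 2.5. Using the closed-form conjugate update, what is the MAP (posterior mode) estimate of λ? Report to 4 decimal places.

With a Gamma(shape α, rate β) prior on the exponential rate λ, the posterior after n observations with total T = Σxᵢ is Gamma(α+n, β+T).
Sum of observations T = 15.6 hours; n = 6.
Posterior: Gamma(4.5+6, 5.8+15.6) = Gamma(10.5, 21.4).
Mode = (α−1)/β = 0.4439.

0.4439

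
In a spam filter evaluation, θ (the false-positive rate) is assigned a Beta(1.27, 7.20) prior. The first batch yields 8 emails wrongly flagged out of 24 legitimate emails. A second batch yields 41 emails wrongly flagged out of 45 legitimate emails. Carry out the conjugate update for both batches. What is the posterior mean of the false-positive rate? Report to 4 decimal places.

0.6489

The Beta prior is conjugate to a Binomial/Bernoulli likelihood; the update adds successes to α and failures to β.
After batch 1: Beta(1.27+8, 7.20+16) = Beta(9.27, 23.20).
After batch 2: Beta(9.27+41, 23.20+4) = Beta(50.27, 27.20).
Posterior mean = α/(α+β) = 50.27/77.47 = 0.6489.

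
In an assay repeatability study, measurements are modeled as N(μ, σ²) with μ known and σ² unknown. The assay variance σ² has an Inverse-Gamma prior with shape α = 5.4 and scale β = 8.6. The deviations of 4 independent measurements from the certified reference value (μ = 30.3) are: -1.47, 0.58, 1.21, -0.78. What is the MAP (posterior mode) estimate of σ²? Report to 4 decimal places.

With known mean μ and an Inverse-Gamma(α, β) prior on σ², the Normal likelihood is conjugate: posterior is Inv-Gamma(α + n/2, β + Σ(xᵢ−μ)²/2).
Σ(xᵢ−μ)² = (-1.47)² + (0.58)² + (1.21)² + (-0.78)² = 4.5698.
Posterior: Inv-Gamma(5.4 + 4/2, 8.6 + 4.5698/2) = Inv-Gamma(7.40, 10.88490).
Mode = β/(α+1) = 10.88490/8.40 = 1.2958.

1.2958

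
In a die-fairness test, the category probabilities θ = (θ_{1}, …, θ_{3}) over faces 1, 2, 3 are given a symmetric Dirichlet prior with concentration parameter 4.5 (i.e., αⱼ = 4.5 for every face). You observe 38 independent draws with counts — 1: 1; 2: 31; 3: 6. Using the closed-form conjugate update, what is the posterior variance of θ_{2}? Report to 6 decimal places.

0.004079

The Dirichlet prior is conjugate to the Multinomial likelihood: each posterior αⱼ = prior αⱼ + observed count nⱼ.
Posterior concentration: (5.5, 35.5, 10.5), total = 51.5.
Var[θ_j] = α_j(Σα−α_j)/((Σα)²(Σα+1)) = 35.5·16.0/(51.5²·52.5) = 0.004079.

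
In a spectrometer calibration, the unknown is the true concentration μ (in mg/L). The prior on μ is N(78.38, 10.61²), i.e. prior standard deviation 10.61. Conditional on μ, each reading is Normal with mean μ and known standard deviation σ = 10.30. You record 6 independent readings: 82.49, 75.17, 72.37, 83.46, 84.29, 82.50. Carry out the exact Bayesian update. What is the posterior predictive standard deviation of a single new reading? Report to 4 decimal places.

For Normal data with known variance σ², a Normal(μ₀, σ₀²) prior on μ is conjugate. Posterior precision = 1/σ₀² + n/σ²; posterior mean is the precision-weighted average of μ₀ and x̄.
σ₀² = 10.61² = 112.5721, σ² = 10.30² = 106.09; σ² + n·σ₀² = 106.09 + 6·112.5721 = 781.5226.
Posterior precision = 1/σ₀² + n/σ² = 1/112.5721 + 6/106.09 = (σ² + n·σ₀²)/(σ₀²σ²) = 781.5226/(112.5721·106.09); posterior variance σₙ² = σ₀²σ²/(σ² + n·σ₀²) = 112.5721·106.09/781.5226 = 15.281419.
Predictive variance for one new observation = σₙ² + σ² = 112.5721·106.09/781.5226 + 106.09 = σ²·(σ₀² + 781.5226)/781.5226 = 106.09·894.0947/781.5226 = 121.371419; SD = √(106.09·894.0947/781.5226) = 11.0169.

11.0169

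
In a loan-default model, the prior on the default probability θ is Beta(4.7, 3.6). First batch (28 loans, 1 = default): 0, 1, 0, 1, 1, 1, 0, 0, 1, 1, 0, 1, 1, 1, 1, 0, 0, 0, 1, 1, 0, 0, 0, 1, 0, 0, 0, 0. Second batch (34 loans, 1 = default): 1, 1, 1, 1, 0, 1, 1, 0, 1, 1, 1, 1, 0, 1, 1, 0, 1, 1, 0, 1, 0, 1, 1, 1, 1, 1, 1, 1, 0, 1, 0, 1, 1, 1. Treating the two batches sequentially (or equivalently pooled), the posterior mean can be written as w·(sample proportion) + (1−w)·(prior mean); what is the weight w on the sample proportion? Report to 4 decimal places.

0.8819

The Beta prior is conjugate to a Binomial/Bernoulli likelihood; the update adds successes to α and failures to β.
Total number of loans: n = 28 + 34 = 62.
Posterior mean = (α₀+k)/(α₀+β₀+n) = [n/(α₀+β₀+n)]·(k/n) + [(α₀+β₀)/(α₀+β₀+n)]·α₀/(α₀+β₀), so only n and the prior enter the weight.
The weight on the data is w = n/(α₀+β₀+n) = 62/(4.7+3.6+62) = 62/70.3 = 0.8819.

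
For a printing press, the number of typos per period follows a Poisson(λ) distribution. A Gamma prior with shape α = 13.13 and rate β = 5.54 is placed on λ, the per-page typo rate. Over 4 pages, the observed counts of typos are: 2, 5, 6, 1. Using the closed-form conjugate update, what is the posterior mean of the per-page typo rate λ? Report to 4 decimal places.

With a Gamma(shape α, rate β) prior, the Poisson likelihood is conjugate: the posterior is Gamma(α + ΣXᵢ, β + n).
Sum of counts S = 14 over n = 4 pages.
Posterior: Gamma(α+S, β+n) = Gamma(13.13+14, 5.54+4) = Gamma(27.13, 9.54).
Posterior mean = α/β = 27.13/9.54 = 2.8438.

2.8438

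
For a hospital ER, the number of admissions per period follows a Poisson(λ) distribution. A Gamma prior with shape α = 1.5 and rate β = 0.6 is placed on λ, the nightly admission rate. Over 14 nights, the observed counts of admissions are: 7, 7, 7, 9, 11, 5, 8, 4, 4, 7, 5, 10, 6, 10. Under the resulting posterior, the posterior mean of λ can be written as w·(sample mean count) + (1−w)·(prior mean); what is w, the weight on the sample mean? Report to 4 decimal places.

0.9589

With a Gamma(shape α, rate β) prior, the Poisson likelihood is conjugate: the posterior is Gamma(α + ΣXᵢ, β + n).
Posterior mean = (α₀+S)/(β₀+n) = [n/(β₀+n)]·(S/n) + [β₀/(β₀+n)]·(α₀/β₀), so only n and β₀ enter the weight.
Weight on data w = n/(β₀+n) = 14/(0.6+14) = 14/14.6 = 0.9589.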